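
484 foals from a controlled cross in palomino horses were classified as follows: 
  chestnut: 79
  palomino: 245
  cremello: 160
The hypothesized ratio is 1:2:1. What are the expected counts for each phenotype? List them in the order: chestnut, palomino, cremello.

The 1:2:1 ratio has 4 parts, so with N = 484 the expected counts are:
  chestnut: 484 × 1/4 = 121
  palomino: 484 × 2/4 = 242
  cremello: 484 × 1/4 = 121

121, 242, 121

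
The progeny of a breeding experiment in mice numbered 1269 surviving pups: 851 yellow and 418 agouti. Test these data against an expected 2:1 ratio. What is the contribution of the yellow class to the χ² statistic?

Expected counts for N = 1269 under a 2:1 ratio (total parts = 3):
  yellow: 1269 × 2/3 = 846
  agouti: 1269 × 1/3 = 423
Contribution of yellow: (851 − 846)² / 846 = 0.0296

0.030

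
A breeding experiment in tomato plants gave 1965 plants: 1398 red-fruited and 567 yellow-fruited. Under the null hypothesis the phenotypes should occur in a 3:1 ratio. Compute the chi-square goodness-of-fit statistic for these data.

15.574

Under the 3:1 hypothesis (Σ ratio = 4, N = 1965):
  red-fruited: 1965 × 3/4 = 1473.75
  yellow-fruited: 1965 × 1/4 = 491.25
χ² = Σ (O − E)² / E
  red-fruited: (1398 − 1473.75)² / 1473.75 = 3.8935
  yellow-fruited: (567 − 491.25)² / 491.25 = 11.6805
χ² = 3.8935 + 11.6805 = 15.574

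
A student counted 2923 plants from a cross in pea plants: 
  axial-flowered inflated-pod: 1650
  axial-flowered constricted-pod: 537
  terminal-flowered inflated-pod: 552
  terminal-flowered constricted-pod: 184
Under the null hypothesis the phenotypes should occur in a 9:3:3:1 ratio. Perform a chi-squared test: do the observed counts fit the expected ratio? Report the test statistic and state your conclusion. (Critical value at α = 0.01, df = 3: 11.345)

0.282; consistent

Total ratio parts = 16. Expected numbers out of 2923:
  axial-flowered inflated-pod: 2923 × 9/16 = 1644.1875
  axial-flowered constricted-pod: 2923 × 3/16 = 548.0625
  terminal-flowered inflated-pod: 2923 × 3/16 = 548.0625
  terminal-flowered constricted-pod: 2923 × 1/16 = 182.6875
χ² = Σ (O − E)² / E
  axial-flowered inflated-pod: (1650 − 1644.1875)² / 1644.1875 = 0.0205
  axial-flowered constricted-pod: (537 − 548.0625)² / 548.0625 = 0.2233
  terminal-flowered inflated-pod: (552 − 548.0625)² / 548.0625 = 0.0283
  terminal-flowered constricted-pod: (184 − 182.6875)² / 182.6875 = 0.0094
χ² = 0.0205 + 0.2233 + 0.0283 + 0.0094 = 0.2815 ≈ 0.282
Degrees of freedom = 4 − 1 = 3; critical value at α = 0.01 is 11.345.
Since 0.282 < 11.345, we fail to reject the null hypothesis — the data are consistent with the 9:3:3:1 ratio.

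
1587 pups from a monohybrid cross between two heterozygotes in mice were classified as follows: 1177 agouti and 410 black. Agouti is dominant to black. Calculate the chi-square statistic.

For a monohybrid cross between heterozygotes with complete dominance, the expected phenotypic ratio is 3:1.
Expected counts for N = 1587 under a 3:1 ratio (total parts = 4):
  agouti: 1587 × 3/4 = 1190.25
  black: 1587 × 1/4 = 396.75
χ² = Σ (O − E)² / E
  agouti: (1177 − 1190.25)² / 1190.25 = 0.1475
  black: (410 − 396.75)² / 396.75 = 0.4425
χ² = 0.1475 + 0.4425 = 0.590

0.590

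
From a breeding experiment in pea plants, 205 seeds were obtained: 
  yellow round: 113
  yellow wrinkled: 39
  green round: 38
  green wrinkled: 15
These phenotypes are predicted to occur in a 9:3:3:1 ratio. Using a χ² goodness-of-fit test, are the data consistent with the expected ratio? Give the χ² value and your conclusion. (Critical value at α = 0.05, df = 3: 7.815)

Total ratio parts = 16. Expected numbers out of 205:
  yellow round: 205 × 9/16 = 115.3125
  yellow wrinkled: 205 × 3/16 = 38.4375
  green round: 205 × 3/16 = 38.4375
  green wrinkled: 205 × 1/16 = 12.8125
χ² = Σ (O − E)² / E
  yellow round: (113 − 115.3125)² / 115.3125 = 0.0464
  yellow wrinkled: (39 − 38.4375)² / 38.4375 = 0.0082
  green round: (38 − 38.4375)² / 38.4375 = 0.0050
  green wrinkled: (15 − 12.8125)² / 12.8125 = 0.3735
χ² = 0.0464 + 0.0082 + 0.0050 + 0.3735 = 0.4331 ≈ 0.433
Degrees of freedom = 4 − 1 = 3; critical value at α = 0.05 is 7.815.
Since 0.433 < 7.815, we fail to reject the null hypothesis — the data are consistent with the 9:3:3:1 ratio.

0.433; consistent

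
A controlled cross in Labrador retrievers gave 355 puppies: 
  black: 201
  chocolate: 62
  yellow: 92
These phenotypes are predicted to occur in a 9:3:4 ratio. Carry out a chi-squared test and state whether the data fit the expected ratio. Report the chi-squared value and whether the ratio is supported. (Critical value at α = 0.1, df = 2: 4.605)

The 9:3:4 ratio has 16 parts, so with N = 355 the expected counts are:
  black: 355 × 9/16 = 199.6875
  chocolate: 355 × 3/16 = 66.5625
  yellow: 355 × 4/16 = 88.75
χ² = Σ (O − E)² / E
  black: (201 − 199.6875)² / 199.6875 = 0.0086
  chocolate: (62 − 66.5625)² / 66.5625 = 0.3127
  yellow: (92 − 88.75)² / 88.75 = 0.1190
χ² = 0.0086 + 0.3127 + 0.1190 = 0.4403 ≈ 0.440
Degrees of freedom = 3 − 1 = 2; critical value at α = 0.1 is 4.605.
Since 0.440 < 4.605, we fail to reject the null hypothesis — the data are consistent with the 9:3:4 ratio.

0.440; consistent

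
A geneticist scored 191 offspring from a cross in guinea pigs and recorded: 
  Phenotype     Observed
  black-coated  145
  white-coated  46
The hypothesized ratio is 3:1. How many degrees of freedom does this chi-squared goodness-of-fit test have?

A goodness-of-fit test with 2 phenotype classes has df = 2 − 1 = 1.

1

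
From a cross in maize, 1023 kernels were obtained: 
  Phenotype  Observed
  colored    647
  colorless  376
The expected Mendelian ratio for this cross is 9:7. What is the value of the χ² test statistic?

20.342

Expected counts for N = 1023 under a 9:7 ratio (total parts = 16):
  colored: 1023 × 9/16 = 575.4375
  colorless: 1023 × 7/16 = 447.5625
χ² = Σ (O − E)² / E
  colored: (647 − 575.4375)² / 575.4375 = 8.8996
  colorless: (376 − 447.5625)² / 447.5625 = 11.4424
χ² = 8.8996 + 11.4424 = 20.342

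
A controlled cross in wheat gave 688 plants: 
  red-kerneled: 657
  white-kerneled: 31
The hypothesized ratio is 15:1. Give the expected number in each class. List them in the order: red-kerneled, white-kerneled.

645, 43

Total ratio parts = 16. Expected numbers out of 688:
  red-kerneled: 688 × 15/16 = 645
  white-kerneled: 688 × 1/16 = 43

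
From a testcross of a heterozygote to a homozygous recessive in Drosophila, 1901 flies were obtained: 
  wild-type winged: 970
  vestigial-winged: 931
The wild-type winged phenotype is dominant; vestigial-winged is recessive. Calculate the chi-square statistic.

0.800

A testcross of a heterozygote (Aa × aa) gives a 1:1 phenotypic ratio.
Under the 1:1 hypothesis (Σ ratio = 2, N = 1901):
  wild-type winged: 1901 × 1/2 = 950.5
  vestigial-winged: 1901 × 1/2 = 950.5
χ² = Σ (O − E)² / E
  wild-type winged: (970 − 950.5)² / 950.5 = 0.4001
  vestigial-winged: (931 − 950.5)² / 950.5 = 0.4001
χ² = 0.4001 + 0.4001 = 0.8002 ≈ 0.800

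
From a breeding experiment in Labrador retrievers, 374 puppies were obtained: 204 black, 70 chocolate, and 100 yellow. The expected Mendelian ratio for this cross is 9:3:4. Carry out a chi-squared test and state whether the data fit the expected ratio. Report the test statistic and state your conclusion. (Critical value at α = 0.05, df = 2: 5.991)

0.645; consistent

The 9:3:4 ratio has 16 parts, so with N = 374 the expected counts are:
  black: 374 × 9/16 = 210.375
  chocolate: 374 × 3/16 = 70.125
  yellow: 374 × 4/16 = 93.5
χ² = Σ (O − E)² / E
  black: (204 − 210.375)² / 210.375 = 0.1932
  chocolate: (70 − 70.125)² / 70.125 = 0.0002
  yellow: (100 − 93.5)² / 93.5 = 0.4519
χ² = 0.1932 + 0.0002 + 0.4519 = 0.6453 ≈ 0.645
Degrees of freedom = 3 − 1 = 2; critical value at α = 0.05 is 5.991.
Since 0.645 < 5.991, we fail to reject the null hypothesis — the data are consistent with the 9:3:4 ratio.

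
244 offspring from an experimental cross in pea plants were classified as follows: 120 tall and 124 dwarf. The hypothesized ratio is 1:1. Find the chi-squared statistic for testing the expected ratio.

0.066

Under the 1:1 hypothesis (Σ ratio = 2, N = 244):
  tall: 244 × 1/2 = 122
  dwarf: 244 × 1/2 = 122
χ² = Σ (O − E)² / E
  tall: (120 − 122)² / 122 = 0.0328
  dwarf: (124 − 122)² / 122 = 0.0328
χ² = 0.0328 + 0.0328 = 0.0656 ≈ 0.066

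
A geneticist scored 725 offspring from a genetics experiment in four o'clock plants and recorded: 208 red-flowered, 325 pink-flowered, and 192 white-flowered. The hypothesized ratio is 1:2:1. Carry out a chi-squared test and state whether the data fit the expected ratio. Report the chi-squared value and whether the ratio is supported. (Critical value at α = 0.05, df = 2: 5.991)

8.465; not consistent

Expected counts for N = 725 under a 1:2:1 ratio (total parts = 4):
  red-flowered: 725 × 1/4 = 181.25
  pink-flowered: 725 × 2/4 = 362.5
  white-flowered: 725 × 1/4 = 181.25
χ² = Σ (O − E)² / E
  red-flowered: (208 − 181.25)² / 181.25 = 3.9479
  pink-flowered: (325 − 362.5)² / 362.5 = 3.8793
  white-flowered: (192 − 181.25)² / 181.25 = 0.6376
χ² = 3.9479 + 3.8793 + 0.6376 = 8.4648 ≈ 8.465
Degrees of freedom = 3 − 1 = 2; critical value at α = 0.05 is 5.991.
Since 8.465 > 5.991, we reject the null hypothesis — the data do not fit the 1:2:1 ratio.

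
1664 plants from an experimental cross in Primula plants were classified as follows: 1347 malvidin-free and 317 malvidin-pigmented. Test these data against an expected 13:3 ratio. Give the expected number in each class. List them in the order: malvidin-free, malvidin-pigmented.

1352, 312

Total ratio parts = 16. Expected numbers out of 1664:
  malvidin-free: 1664 × 13/16 = 1352
  malvidin-pigmented: 1664 × 3/16 = 312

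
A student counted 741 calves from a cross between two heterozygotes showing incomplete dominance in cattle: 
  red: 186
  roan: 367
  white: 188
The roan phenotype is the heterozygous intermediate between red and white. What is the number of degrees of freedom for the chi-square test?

With incomplete dominance, a heterozygote × heterozygote cross gives a 1:2:1 phenotypic ratio.
A goodness-of-fit test with 3 phenotype classes has df = 3 − 1 = 2.

2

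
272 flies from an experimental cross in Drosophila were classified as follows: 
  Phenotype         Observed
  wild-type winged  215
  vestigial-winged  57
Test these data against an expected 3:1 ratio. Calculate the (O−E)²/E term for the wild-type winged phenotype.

The 3:1 ratio has 4 parts, so with N = 272 the expected counts are:
  wild-type winged: 272 × 3/4 = 204
  vestigial-winged: 272 × 1/4 = 68
Contribution of wild-type winged: (215 − 204)² / 204 = 0.5931

0.593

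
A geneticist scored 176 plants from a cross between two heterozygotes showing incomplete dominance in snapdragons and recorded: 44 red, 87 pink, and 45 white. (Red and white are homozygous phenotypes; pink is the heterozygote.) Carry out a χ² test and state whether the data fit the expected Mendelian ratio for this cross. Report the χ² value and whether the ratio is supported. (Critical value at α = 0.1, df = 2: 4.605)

0.034; consistent

With incomplete dominance, a heterozygote × heterozygote cross gives a 1:2:1 phenotypic ratio.
Under the 1:2:1 hypothesis (Σ ratio = 4, N = 176):
  red: 176 × 1/4 = 44
  pink: 176 × 2/4 = 88
  white: 176 × 1/4 = 44
χ² = Σ (O − E)² / E
  red: (44 − 44)² / 44 = 0.0000
  pink: (87 − 88)² / 88 = 0.0114
  white: (45 − 44)² / 44 = 0.0227
χ² = 0.0000 + 0.0114 + 0.0227 = 0.0341 ≈ 0.034
Degrees of freedom = 3 − 1 = 2; critical value at α = 0.1 is 4.605.
Since 0.034 < 4.605, we fail to reject the null hypothesis — the data are consistent with the 1:2:1 ratio.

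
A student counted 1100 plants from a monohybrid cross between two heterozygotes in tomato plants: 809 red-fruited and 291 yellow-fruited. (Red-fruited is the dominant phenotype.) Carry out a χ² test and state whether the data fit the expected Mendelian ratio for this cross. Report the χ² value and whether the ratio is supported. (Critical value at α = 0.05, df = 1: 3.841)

For a monohybrid cross between heterozygotes with complete dominance, the expected phenotypic ratio is 3:1.
Expected counts for N = 1100 under a 3:1 ratio (total parts = 4):
  red-fruited: 1100 × 3/4 = 825
  yellow-fruited: 1100 × 1/4 = 275
χ² = Σ (O − E)² / E
  red-fruited: (809 − 825)² / 825 = 0.3103
  yellow-fruited: (291 − 275)² / 275 = 0.9309
χ² = 0.3103 + 0.9309 = 1.2412 ≈ 1.241
Degrees of freedom = 2 − 1 = 1; critical value at α = 0.05 is 3.841.
Since 1.241 < 3.841, we fail to reject the null hypothesis — the data are consistent with the 3:1 ratio.

1.241; consistent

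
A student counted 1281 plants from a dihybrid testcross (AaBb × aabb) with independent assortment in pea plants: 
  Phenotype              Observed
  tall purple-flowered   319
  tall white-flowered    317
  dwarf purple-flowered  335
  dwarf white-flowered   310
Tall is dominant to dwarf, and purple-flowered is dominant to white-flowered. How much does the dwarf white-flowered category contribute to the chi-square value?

A dihybrid testcross with independent assortment gives a 1:1:1:1 ratio.
Expected counts for N = 1281 under a 1:1:1:1 ratio (total parts = 4):
  tall purple-flowered: 1281 × 1/4 = 320.25
  tall white-flowered: 1281 × 1/4 = 320.25
  dwarf purple-flowered: 1281 × 1/4 = 320.25
  dwarf white-flowered: 1281 × 1/4 = 320.25
Contribution of dwarf white-flowered: (310 − 320.25)² / 320.25 = 0.3281

0.328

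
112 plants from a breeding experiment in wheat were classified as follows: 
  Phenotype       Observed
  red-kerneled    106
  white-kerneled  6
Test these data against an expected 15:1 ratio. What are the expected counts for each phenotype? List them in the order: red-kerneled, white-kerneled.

Under the 15:1 hypothesis (Σ ratio = 16, N = 112):
  red-kerneled: 112 × 15/16 = 105
  white-kerneled: 112 × 1/16 = 7

105, 7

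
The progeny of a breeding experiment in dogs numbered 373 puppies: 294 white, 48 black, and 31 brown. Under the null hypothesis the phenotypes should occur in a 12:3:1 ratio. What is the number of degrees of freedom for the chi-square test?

A goodness-of-fit test with 3 phenotype classes has df = 3 − 1 = 2.

2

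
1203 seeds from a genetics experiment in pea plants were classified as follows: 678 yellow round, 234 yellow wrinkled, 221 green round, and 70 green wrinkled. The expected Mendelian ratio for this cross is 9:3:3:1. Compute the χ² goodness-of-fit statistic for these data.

The 9:3:3:1 ratio has 16 parts, so with N = 1203 the expected counts are:
  yellow round: 1203 × 9/16 = 676.6875
  yellow wrinkled: 1203 × 3/16 = 225.5625
  green round: 1203 × 3/16 = 225.5625
  green wrinkled: 1203 × 1/16 = 75.1875
χ² = Σ (O − E)² / E
  yellow round: (678 − 676.6875)² / 676.6875 = 0.0025
  yellow wrinkled: (234 − 225.5625)² / 225.5625 = 0.3156
  green round: (221 − 225.5625)² / 225.5625 = 0.0923
  green wrinkled: (70 − 75.1875)² / 75.1875 = 0.3579
χ² = 0.0025 + 0.3156 + 0.0923 + 0.3579 = 0.7683 ≈ 0.768

0.768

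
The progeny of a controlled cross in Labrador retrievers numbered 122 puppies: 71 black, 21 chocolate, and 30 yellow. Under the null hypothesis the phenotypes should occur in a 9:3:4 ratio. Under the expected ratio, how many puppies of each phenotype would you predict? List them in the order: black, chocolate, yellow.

Expected counts for N = 122 under a 9:3:4 ratio (total parts = 16):
  black: 122 × 9/16 = 68.625
  chocolate: 122 × 3/16 = 22.875
  yellow: 122 × 4/16 = 30.5

68.625, 22.875, 30.5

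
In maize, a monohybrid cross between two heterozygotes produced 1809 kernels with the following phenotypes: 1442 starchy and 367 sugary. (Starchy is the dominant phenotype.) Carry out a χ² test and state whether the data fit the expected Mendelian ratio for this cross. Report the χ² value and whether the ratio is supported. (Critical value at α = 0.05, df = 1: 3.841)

21.426; not consistent

For a monohybrid cross between heterozygotes with complete dominance, the expected phenotypic ratio is 3:1.
The 3:1 ratio has 4 parts, so with N = 1809 the expected counts are:
  starchy: 1809 × 3/4 = 1356.75
  sugary: 1809 × 1/4 = 452.25
χ² = Σ (O − E)² / E
  starchy: (1442 − 1356.75)² / 1356.75 = 5.3566
  sugary: (367 − 452.25)² / 452.25 = 16.0698
χ² = 5.3566 + 16.0698 = 21.4264 ≈ 21.426
Degrees of freedom = 2 − 1 = 1; critical value at α = 0.05 is 3.841.
Since 21.426 > 3.841, we reject the null hypothesis — the data do not fit the 3:1 ratio.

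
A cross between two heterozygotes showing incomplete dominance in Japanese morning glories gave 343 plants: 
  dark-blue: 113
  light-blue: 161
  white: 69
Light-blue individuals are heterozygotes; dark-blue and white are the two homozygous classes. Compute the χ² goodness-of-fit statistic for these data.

12.574

With incomplete dominance, a heterozygote × heterozygote cross gives a 1:2:1 phenotypic ratio.
Total ratio parts = 4. Expected numbers out of 343:
  dark-blue: 343 × 1/4 = 85.75
  light-blue: 343 × 2/4 = 171.5
  white: 343 × 1/4 = 85.75
χ² = Σ (O − E)² / E
  dark-blue: (113 − 85.75)² / 85.75 = 8.6596
  light-blue: (161 − 171.5)² / 171.5 = 0.6429
  white: (69 − 85.75)² / 85.75 = 3.2719
χ² = 8.6596 + 0.6429 + 3.2719 = 12.5744 ≈ 12.574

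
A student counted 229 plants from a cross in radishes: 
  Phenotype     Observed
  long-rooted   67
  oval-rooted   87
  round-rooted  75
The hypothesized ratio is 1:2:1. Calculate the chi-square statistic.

Expected counts for N = 229 under a 1:2:1 ratio (total parts = 4):
  long-rooted: 229 × 1/4 = 57.25
  oval-rooted: 229 × 2/4 = 114.5
  round-rooted: 229 × 1/4 = 57.25
χ² = Σ (O − E)² / E
  long-rooted: (67 − 57.25)² / 57.25 = 1.6605
  oval-rooted: (87 − 114.5)² / 114.5 = 6.6048
  round-rooted: (75 − 57.25)² / 57.25 = 5.5033
χ² = 1.6605 + 6.6048 + 5.5033 = 13.7686 ≈ 13.769

13.769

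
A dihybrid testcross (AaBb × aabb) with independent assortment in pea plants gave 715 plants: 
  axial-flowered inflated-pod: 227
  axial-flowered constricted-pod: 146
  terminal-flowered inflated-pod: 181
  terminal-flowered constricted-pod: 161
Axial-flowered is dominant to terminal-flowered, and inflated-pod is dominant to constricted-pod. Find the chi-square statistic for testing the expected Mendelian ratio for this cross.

20.815

A dihybrid testcross with independent assortment gives a 1:1:1:1 ratio.
The 1:1:1:1 ratio has 4 parts, so with N = 715 the expected counts are:
  axial-flowered inflated-pod: 715 × 1/4 = 178.75
  axial-flowered constricted-pod: 715 × 1/4 = 178.75
  terminal-flowered inflated-pod: 715 × 1/4 = 178.75
  terminal-flowered constricted-pod: 715 × 1/4 = 178.75
χ² = Σ (O − E)² / E
  axial-flowered inflated-pod: (227 − 178.75)² / 178.75 = 13.0241
  axial-flowered constricted-pod: (146 − 178.75)² / 178.75 = 6.0003
  terminal-flowered inflated-pod: (181 − 178.75)² / 178.75 = 0.0283
  terminal-flowered constricted-pod: (161 − 178.75)² / 178.75 = 1.7626
χ² = 13.0241 + 6.0003 + 0.0283 + 1.7626 = 20.8153 ≈ 20.815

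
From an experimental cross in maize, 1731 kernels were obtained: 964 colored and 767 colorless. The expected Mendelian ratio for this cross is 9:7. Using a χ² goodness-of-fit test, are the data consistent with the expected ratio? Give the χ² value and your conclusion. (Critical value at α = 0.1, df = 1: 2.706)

0.220; consistent

Total ratio parts = 16. Expected numbers out of 1731:
  colored: 1731 × 9/16 = 973.6875
  colorless: 1731 × 7/16 = 757.3125
χ² = Σ (O − E)² / E
  colored: (964 − 973.6875)² / 973.6875 = 0.0964
  colorless: (767 − 757.3125)² / 757.3125 = 0.1239
χ² = 0.0964 + 0.1239 = 0.2203 ≈ 0.220
Degrees of freedom = 2 − 1 = 1; critical value at α = 0.1 is 2.706.
Since 0.220 < 2.706, we fail to reject the null hypothesis — the data are consistent with the 9:7 ratio.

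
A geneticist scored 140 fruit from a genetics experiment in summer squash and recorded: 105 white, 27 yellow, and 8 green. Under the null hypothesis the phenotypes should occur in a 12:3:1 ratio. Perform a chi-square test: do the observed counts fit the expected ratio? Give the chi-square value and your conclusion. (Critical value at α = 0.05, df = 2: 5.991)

Expected counts for N = 140 under a 12:3:1 ratio (total parts = 16):
  white: 140 × 12/16 = 105
  yellow: 140 × 3/16 = 26.25
  green: 140 × 1/16 = 8.75
χ² = Σ (O − E)² / E
  white: (105 − 105)² / 105 = 0.0000
  yellow: (27 − 26.25)² / 26.25 = 0.0214
  green: (8 − 8.75)² / 8.75 = 0.0643
χ² = 0.0000 + 0.0214 + 0.0643 = 0.0857 ≈ 0.086
Degrees of freedom = 3 − 1 = 2; critical value at α = 0.05 is 5.991.
Since 0.086 < 5.991, we fail to reject the null hypothesis — the data are consistent with the 12:3:1 ratio.

0.086; consistent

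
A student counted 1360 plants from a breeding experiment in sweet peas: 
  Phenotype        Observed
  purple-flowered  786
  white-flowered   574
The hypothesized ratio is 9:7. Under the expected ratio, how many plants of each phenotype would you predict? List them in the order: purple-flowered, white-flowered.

Under the 9:7 hypothesis (Σ ratio = 16, N = 1360):
  purple-flowered: 1360 × 9/16 = 765
  white-flowered: 1360 × 7/16 = 595

765, 595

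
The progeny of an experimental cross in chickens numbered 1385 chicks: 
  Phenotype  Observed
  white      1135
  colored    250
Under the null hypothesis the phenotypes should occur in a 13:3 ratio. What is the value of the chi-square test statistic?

0.445

Expected counts for N = 1385 under a 13:3 ratio (total parts = 16):
  white: 1385 × 13/16 = 1125.3125
  colored: 1385 × 3/16 = 259.6875
χ² = Σ (O − E)² / E
  white: (1135 − 1125.3125)² / 1125.3125 = 0.0834
  colored: (250 − 259.6875)² / 259.6875 = 0.3614
χ² = 0.0834 + 0.3614 = 0.4448 ≈ 0.445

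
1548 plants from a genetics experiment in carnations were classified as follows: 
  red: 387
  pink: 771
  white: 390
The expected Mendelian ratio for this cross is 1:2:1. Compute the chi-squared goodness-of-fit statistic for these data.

Total ratio parts = 4. Expected numbers out of 1548:
  red: 1548 × 1/4 = 387
  pink: 1548 × 2/4 = 774
  white: 1548 × 1/4 = 387
χ² = Σ (O − E)² / E
  red: (387 − 387)² / 387 = 0.0000
  pink: (771 − 774)² / 774 = 0.0116
  white: (390 − 387)² / 387 = 0.0233
χ² = 0.0000 + 0.0116 + 0.0233 = 0.0349 ≈ 0.035

0.035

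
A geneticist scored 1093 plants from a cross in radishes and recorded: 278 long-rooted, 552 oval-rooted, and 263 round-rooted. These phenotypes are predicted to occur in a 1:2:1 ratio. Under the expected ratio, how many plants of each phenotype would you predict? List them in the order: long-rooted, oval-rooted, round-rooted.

273.25, 546.5, 273.25

Expected counts for N = 1093 under a 1:2:1 ratio (total parts = 4):
  long-rooted: 1093 × 1/4 = 273.25
  oval-rooted: 1093 × 2/4 = 546.5
  round-rooted: 1093 × 1/4 = 273.25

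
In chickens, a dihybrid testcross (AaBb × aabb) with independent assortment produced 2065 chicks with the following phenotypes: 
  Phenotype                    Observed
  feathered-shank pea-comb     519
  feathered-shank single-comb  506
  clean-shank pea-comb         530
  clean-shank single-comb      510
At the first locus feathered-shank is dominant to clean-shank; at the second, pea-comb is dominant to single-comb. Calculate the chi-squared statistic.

A dihybrid testcross with independent assortment gives a 1:1:1:1 ratio.
Total ratio parts = 4. Expected numbers out of 2065:
  feathered-shank pea-comb: 2065 × 1/4 = 516.25
  feathered-shank single-comb: 2065 × 1/4 = 516.25
  clean-shank pea-comb: 2065 × 1/4 = 516.25
  clean-shank single-comb: 2065 × 1/4 = 516.25
χ² = Σ (O − E)² / E
  feathered-shank pea-comb: (519 − 516.25)² / 516.25 = 0.0146
  feathered-shank single-comb: (506 − 516.25)² / 516.25 = 0.2035
  clean-shank pea-comb: (530 − 516.25)² / 516.25 = 0.3662
  clean-shank single-comb: (510 − 516.25)² / 516.25 = 0.0757
χ² = 0.0146 + 0.2035 + 0.3662 + 0.0757 = 0.660

0.660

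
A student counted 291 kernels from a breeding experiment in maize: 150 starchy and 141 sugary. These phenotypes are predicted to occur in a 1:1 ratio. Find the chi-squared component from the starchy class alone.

0.139

The 1:1 ratio has 2 parts, so with N = 291 the expected counts are:
  starchy: 291 × 1/2 = 145.5
  sugary: 291 × 1/2 = 145.5
Contribution of starchy: (150 − 145.5)² / 145.5 = 0.1392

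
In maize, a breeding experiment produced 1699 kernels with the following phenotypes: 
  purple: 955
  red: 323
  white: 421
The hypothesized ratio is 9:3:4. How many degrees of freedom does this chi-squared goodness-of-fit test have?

2

A goodness-of-fit test with 3 phenotype classes has df = 3 − 1 = 2.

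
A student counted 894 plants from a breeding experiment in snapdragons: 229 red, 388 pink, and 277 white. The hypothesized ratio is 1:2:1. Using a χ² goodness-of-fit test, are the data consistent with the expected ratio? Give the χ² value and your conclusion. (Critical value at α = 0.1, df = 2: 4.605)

Expected counts for N = 894 under a 1:2:1 ratio (total parts = 4):
  red: 894 × 1/4 = 223.5
  pink: 894 × 2/4 = 447
  white: 894 × 1/4 = 223.5
χ² = Σ (O − E)² / E
  red: (229 − 223.5)² / 223.5 = 0.1353
  pink: (388 − 447)² / 447 = 7.7875
  white: (277 − 223.5)² / 223.5 = 12.8065
χ² = 0.1353 + 7.7875 + 12.8065 = 20.7293 ≈ 20.729
Degrees of freedom = 3 − 1 = 2; critical value at α = 0.1 is 4.605.
Since 20.729 > 4.605, we reject the null hypothesis — the data do not fit the 1:2:1 ratio.

20.729; not consistent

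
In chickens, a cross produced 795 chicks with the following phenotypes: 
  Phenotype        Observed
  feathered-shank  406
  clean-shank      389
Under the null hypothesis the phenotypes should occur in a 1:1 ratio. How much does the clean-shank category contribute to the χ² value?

Under the 1:1 hypothesis (Σ ratio = 2, N = 795):
  feathered-shank: 795 × 1/2 = 397.5
  clean-shank: 795 × 1/2 = 397.5
Contribution of clean-shank: (389 − 397.5)² / 397.5 = 0.1818

0.182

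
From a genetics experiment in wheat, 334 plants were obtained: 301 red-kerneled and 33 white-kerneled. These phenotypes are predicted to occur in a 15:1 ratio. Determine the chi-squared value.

7.512

Total ratio parts = 16. Expected numbers out of 334:
  red-kerneled: 334 × 15/16 = 313.125
  white-kerneled: 334 × 1/16 = 20.875
χ² = Σ (O − E)² / E
  red-kerneled: (301 − 313.125)² / 313.125 = 0.4695
  white-kerneled: (33 − 20.875)² / 20.875 = 7.0427
χ² = 0.4695 + 7.0427 = 7.5122 ≈ 7.512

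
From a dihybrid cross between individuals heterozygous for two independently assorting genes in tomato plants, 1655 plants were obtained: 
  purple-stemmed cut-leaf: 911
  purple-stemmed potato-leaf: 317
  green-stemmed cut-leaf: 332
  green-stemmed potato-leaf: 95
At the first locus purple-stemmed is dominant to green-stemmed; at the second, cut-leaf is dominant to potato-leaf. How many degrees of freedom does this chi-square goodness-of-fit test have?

3

A dihybrid F₂ with independent assortment and complete dominance at both loci gives a 9:3:3:1 phenotypic ratio.
A goodness-of-fit test with 4 phenotype classes has df = 4 − 1 = 3.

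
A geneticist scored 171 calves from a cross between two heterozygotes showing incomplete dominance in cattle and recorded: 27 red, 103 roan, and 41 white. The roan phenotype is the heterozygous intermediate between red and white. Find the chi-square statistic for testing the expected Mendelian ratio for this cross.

9.456

With incomplete dominance, a heterozygote × heterozygote cross gives a 1:2:1 phenotypic ratio.
Under the 1:2:1 hypothesis (Σ ratio = 4, N = 171):
  red: 171 × 1/4 = 42.75
  roan: 171 × 2/4 = 85.5
  white: 171 × 1/4 = 42.75
χ² = Σ (O − E)² / E
  red: (27 − 42.75)² / 42.75 = 5.8026
  roan: (103 − 85.5)² / 85.5 = 3.5819
  white: (41 − 42.75)² / 42.75 = 0.0716
χ² = 5.8026 + 3.5819 + 0.0716 = 9.4561 ≈ 9.456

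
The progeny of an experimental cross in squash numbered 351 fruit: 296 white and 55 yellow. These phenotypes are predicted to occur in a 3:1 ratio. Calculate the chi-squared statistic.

Under the 3:1 hypothesis (Σ ratio = 4, N = 351):
  white: 351 × 3/4 = 263.25
  yellow: 351 × 1/4 = 87.75
χ² = Σ (O − E)² / E
  white: (296 − 263.25)² / 263.25 = 4.0743
  yellow: (55 − 87.75)² / 87.75 = 12.2229
χ² = 4.0743 + 12.2229 = 16.2972 ≈ 16.297

16.297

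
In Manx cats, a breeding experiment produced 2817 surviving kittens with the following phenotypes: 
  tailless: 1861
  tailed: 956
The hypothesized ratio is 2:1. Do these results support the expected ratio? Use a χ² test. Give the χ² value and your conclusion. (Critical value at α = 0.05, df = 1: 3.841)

The 2:1 ratio has 3 parts, so with N = 2817 the expected counts are:
  tailless: 2817 × 2/3 = 1878
  tailed: 2817 × 1/3 = 939
χ² = Σ (O − E)² / E
  tailless: (1861 − 1878)² / 1878 = 0.1539
  tailed: (956 − 939)² / 939 = 0.3078
χ² = 0.1539 + 0.3078 = 0.4617 ≈ 0.462
Degrees of freedom = 2 − 1 = 1; critical value at α = 0.05 is 3.841.
Since 0.462 < 3.841, we fail to reject the null hypothesis — the data are consistent with the 2:1 ratio.

0.462; consistent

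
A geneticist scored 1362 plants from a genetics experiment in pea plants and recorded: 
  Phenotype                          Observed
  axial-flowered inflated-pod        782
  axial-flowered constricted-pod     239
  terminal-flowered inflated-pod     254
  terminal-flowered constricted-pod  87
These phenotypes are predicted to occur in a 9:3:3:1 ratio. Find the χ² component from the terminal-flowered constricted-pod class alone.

The 9:3:3:1 ratio has 16 parts, so with N = 1362 the expected counts are:
  axial-flowered inflated-pod: 1362 × 9/16 = 766.125
  axial-flowered constricted-pod: 1362 × 3/16 = 255.375
  terminal-flowered inflated-pod: 1362 × 3/16 = 255.375
  terminal-flowered constricted-pod: 1362 × 1/16 = 85.125
Contribution of terminal-flowered constricted-pod: (87 − 85.125)² / 85.125 = 0.0413

0.041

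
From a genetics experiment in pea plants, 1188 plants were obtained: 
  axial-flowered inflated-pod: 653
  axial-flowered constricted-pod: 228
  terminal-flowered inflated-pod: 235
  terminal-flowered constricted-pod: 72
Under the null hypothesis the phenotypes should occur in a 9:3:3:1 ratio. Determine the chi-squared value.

1.214

Total ratio parts = 16. Expected numbers out of 1188:
  axial-flowered inflated-pod: 1188 × 9/16 = 668.25
  axial-flowered constricted-pod: 1188 × 3/16 = 222.75
  terminal-flowered inflated-pod: 1188 × 3/16 = 222.75
  terminal-flowered constricted-pod: 1188 × 1/16 = 74.25
χ² = Σ (O − E)² / E
  axial-flowered inflated-pod: (653 − 668.25)² / 668.25 = 0.3480
  axial-flowered constricted-pod: (228 − 222.75)² / 222.75 = 0.1237
  terminal-flowered inflated-pod: (235 − 222.75)² / 222.75 = 0.6737
  terminal-flowered constricted-pod: (72 − 74.25)² / 74.25 = 0.0682
χ² = 0.3480 + 0.1237 + 0.6737 + 0.0682 = 1.2136 ≈ 1.214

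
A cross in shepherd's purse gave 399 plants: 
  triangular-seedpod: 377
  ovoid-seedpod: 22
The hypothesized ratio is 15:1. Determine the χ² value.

The 15:1 ratio has 16 parts, so with N = 399 the expected counts are:
  triangular-seedpod: 399 × 15/16 = 374.0625
  ovoid-seedpod: 399 × 1/16 = 24.9375
χ² = Σ (O − E)² / E
  triangular-seedpod: (377 − 374.0625)² / 374.0625 = 0.0231
  ovoid-seedpod: (22 − 24.9375)² / 24.9375 = 0.3460
χ² = 0.0231 + 0.3460 = 0.3691 ≈ 0.369

0.369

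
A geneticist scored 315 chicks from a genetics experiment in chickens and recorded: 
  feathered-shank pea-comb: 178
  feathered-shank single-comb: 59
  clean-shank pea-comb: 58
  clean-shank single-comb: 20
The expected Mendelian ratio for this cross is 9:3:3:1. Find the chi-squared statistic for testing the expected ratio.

0.028

Under the 9:3:3:1 hypothesis (Σ ratio = 16, N = 315):
  feathered-shank pea-comb: 315 × 9/16 = 177.1875
  feathered-shank single-comb: 315 × 3/16 = 59.0625
  clean-shank pea-comb: 315 × 3/16 = 59.0625
  clean-shank single-comb: 315 × 1/16 = 19.6875
χ² = Σ (O − E)² / E
  feathered-shank pea-comb: (178 − 177.1875)² / 177.1875 = 0.0037
  feathered-shank single-comb: (59 − 59.0625)² / 59.0625 = 0.0001
  clean-shank pea-comb: (58 − 59.0625)² / 59.0625 = 0.0191
  clean-shank single-comb: (20 − 19.6875)² / 19.6875 = 0.0050
χ² = 0.0037 + 0.0001 + 0.0191 + 0.0050 = 0.0279 ≈ 0.028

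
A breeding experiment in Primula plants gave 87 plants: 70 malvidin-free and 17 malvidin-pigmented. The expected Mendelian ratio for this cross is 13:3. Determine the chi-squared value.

Expected counts for N = 87 under a 13:3 ratio (total parts = 16):
  malvidin-free: 87 × 13/16 = 70.6875
  malvidin-pigmented: 87 × 3/16 = 16.3125
χ² = Σ (O − E)² / E
  malvidin-free: (70 − 70.6875)² / 70.6875 = 0.0067
  malvidin-pigmented: (17 − 16.3125)² / 16.3125 = 0.0290
χ² = 0.0067 + 0.0290 = 0.0357 ≈ 0.036

0.036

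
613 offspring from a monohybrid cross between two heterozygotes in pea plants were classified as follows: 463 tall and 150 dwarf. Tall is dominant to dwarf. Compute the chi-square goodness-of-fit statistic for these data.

0.092

For a monohybrid cross between heterozygotes with complete dominance, the expected phenotypic ratio is 3:1.
Expected counts for N = 613 under a 3:1 ratio (total parts = 4):
  tall: 613 × 3/4 = 459.75
  dwarf: 613 × 1/4 = 153.25
χ² = Σ (O − E)² / E
  tall: (463 − 459.75)² / 459.75 = 0.0230
  dwarf: (150 − 153.25)² / 153.25 = 0.0689
χ² = 0.0230 + 0.0689 = 0.0919 ≈ 0.092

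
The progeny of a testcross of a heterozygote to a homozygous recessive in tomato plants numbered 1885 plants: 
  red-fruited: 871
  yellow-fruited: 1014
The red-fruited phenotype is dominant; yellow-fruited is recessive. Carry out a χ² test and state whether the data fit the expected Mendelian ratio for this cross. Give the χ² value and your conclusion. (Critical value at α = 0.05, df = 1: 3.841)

10.848; not consistent

A testcross of a heterozygote (Aa × aa) gives a 1:1 phenotypic ratio.
The 1:1 ratio has 2 parts, so with N = 1885 the expected counts are:
  red-fruited: 1885 × 1/2 = 942.5
  yellow-fruited: 1885 × 1/2 = 942.5
χ² = Σ (O − E)² / E
  red-fruited: (871 − 942.5)² / 942.5 = 5.4241
  yellow-fruited: (1014 − 942.5)² / 942.5 = 5.4241
χ² = 5.4241 + 5.4241 = 10.8482 ≈ 10.848
Degrees of freedom = 2 − 1 = 1; critical value at α = 0.05 is 3.841.
Since 10.848 > 3.841, we reject the null hypothesis — the data do not fit the 1:1 ratio.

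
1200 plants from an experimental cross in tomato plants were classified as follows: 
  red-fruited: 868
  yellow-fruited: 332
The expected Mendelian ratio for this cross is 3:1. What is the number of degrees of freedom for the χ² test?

1

A goodness-of-fit test with 2 phenotype classes has df = 2 − 1 = 1.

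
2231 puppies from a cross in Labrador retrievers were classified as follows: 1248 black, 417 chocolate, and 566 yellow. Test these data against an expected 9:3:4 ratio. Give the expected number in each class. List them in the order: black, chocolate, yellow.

Under the 9:3:4 hypothesis (Σ ratio = 16, N = 2231):
  black: 2231 × 9/16 = 1254.9375
  chocolate: 2231 × 3/16 = 418.3125
  yellow: 2231 × 4/16 = 557.75

1254.9375, 418.3125, 557.75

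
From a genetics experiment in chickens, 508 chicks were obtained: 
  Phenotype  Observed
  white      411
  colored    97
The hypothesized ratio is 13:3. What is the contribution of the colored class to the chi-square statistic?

Under the 13:3 hypothesis (Σ ratio = 16, N = 508):
  white: 508 × 13/16 = 412.75
  colored: 508 × 3/16 = 95.25
Contribution of colored: (97 − 95.25)² / 95.25 = 0.0322

0.032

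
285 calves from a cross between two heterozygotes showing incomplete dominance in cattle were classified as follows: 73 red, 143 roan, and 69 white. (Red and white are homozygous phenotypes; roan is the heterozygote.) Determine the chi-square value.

With incomplete dominance, a heterozygote × heterozygote cross gives a 1:2:1 phenotypic ratio.
Expected counts for N = 285 under a 1:2:1 ratio (total parts = 4):
  red: 285 × 1/4 = 71.25
  roan: 285 × 2/4 = 142.5
  white: 285 × 1/4 = 71.25
χ² = Σ (O − E)² / E
  red: (73 − 71.25)² / 71.25 = 0.0430
  roan: (143 − 142.5)² / 142.5 = 0.0018
  white: (69 − 71.25)² / 71.25 = 0.0711
χ² = 0.0430 + 0.0018 + 0.0711 = 0.1159 ≈ 0.116

0.116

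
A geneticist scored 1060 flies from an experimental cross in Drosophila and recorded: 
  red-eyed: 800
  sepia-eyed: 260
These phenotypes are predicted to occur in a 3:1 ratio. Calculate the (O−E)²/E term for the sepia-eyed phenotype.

0.094

Expected counts for N = 1060 under a 3:1 ratio (total parts = 4):
  red-eyed: 1060 × 3/4 = 795
  sepia-eyed: 1060 × 1/4 = 265
Contribution of sepia-eyed: (260 − 265)² / 265 = 0.0943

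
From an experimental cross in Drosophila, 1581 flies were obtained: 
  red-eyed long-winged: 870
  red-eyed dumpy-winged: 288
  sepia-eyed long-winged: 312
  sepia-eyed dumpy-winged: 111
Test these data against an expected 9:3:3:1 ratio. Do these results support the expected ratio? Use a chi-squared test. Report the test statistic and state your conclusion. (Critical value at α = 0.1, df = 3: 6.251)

2.980; consistent

The 9:3:3:1 ratio has 16 parts, so with N = 1581 the expected counts are:
  red-eyed long-winged: 1581 × 9/16 = 889.3125
  red-eyed dumpy-winged: 1581 × 3/16 = 296.4375
  sepia-eyed long-winged: 1581 × 3/16 = 296.4375
  sepia-eyed dumpy-winged: 1581 × 1/16 = 98.8125
χ² = Σ (O − E)² / E
  red-eyed long-winged: (870 − 889.3125)² / 889.3125 = 0.4194
  red-eyed dumpy-winged: (288 − 296.4375)² / 296.4375 = 0.2402
  sepia-eyed long-winged: (312 − 296.4375)² / 296.4375 = 0.8170
  sepia-eyed dumpy-winged: (111 − 98.8125)² / 98.8125 = 1.5032
χ² = 0.4194 + 0.2402 + 0.8170 + 1.5032 = 2.9798 ≈ 2.980
Degrees of freedom = 4 − 1 = 3; critical value at α = 0.1 is 6.251.
Since 2.980 < 6.251, we fail to reject the null hypothesis — the data are consistent with the 9:3:3:1 ratio.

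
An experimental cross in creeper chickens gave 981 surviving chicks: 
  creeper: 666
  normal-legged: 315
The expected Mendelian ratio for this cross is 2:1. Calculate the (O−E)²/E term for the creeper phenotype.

Under the 2:1 hypothesis (Σ ratio = 3, N = 981):
  creeper: 981 × 2/3 = 654
  normal-legged: 981 × 1/3 = 327
Contribution of creeper: (666 − 654)² / 654 = 0.2202

0.220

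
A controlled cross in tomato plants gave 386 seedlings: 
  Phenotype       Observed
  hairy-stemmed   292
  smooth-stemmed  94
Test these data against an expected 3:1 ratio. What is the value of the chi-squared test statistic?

Expected counts for N = 386 under a 3:1 ratio (total parts = 4):
  hairy-stemmed: 386 × 3/4 = 289.5
  smooth-stemmed: 386 × 1/4 = 96.5
χ² = Σ (O − E)² / E
  hairy-stemmed: (292 − 289.5)² / 289.5 = 0.0216
  smooth-stemmed: (94 − 96.5)² / 96.5 = 0.0648
χ² = 0.0216 + 0.0648 = 0.0864 ≈ 0.086

0.086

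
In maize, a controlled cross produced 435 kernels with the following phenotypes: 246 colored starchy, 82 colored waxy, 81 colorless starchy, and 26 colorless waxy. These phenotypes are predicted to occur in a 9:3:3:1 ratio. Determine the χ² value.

0.065

The 9:3:3:1 ratio has 16 parts, so with N = 435 the expected counts are:
  colored starchy: 435 × 9/16 = 244.6875
  colored waxy: 435 × 3/16 = 81.5625
  colorless starchy: 435 × 3/16 = 81.5625
  colorless waxy: 435 × 1/16 = 27.1875
χ² = Σ (O − E)² / E
  colored starchy: (246 − 244.6875)² / 244.6875 = 0.0070
  colored waxy: (82 − 81.5625)² / 81.5625 = 0.0023
  colorless starchy: (81 − 81.5625)² / 81.5625 = 0.0039
  colorless waxy: (26 − 27.1875)² / 27.1875 = 0.0519
χ² = 0.0070 + 0.0023 + 0.0039 + 0.0519 = 0.0651 ≈ 0.065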